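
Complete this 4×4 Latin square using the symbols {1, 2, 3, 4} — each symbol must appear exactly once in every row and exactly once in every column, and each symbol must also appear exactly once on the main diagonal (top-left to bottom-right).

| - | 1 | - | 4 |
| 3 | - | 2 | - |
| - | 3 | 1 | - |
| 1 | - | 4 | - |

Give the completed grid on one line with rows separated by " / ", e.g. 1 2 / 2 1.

At row 1, column 1: row 1 has {1,4}; column 1 has {1,3}; the diagonal has {1}; that leaves 2.
At row 1, column 3: row 1 has {1,2,4}; column 3 has {1,2,4}; that leaves 3.
At row 2, column 2: row 2 has {2,3}; column 2 has {1,3}; the diagonal has {1,2}; that leaves 4.
At row 2, column 4: row 2 has {2,3,4}; column 4 has {4}; that leaves 1.
At row 3, column 1: row 3 has {1,3}; column 1 has {1,2,3}; that leaves 4.
At row 3, column 4: row 3 has {1,3,4}; column 4 has {1,4}; that leaves 2.
At row 4, column 2: row 4 has {1,4}; column 2 has {1,3,4}; that leaves 2.
At row 4, column 4: row 4 has {1,2,4}; column 4 has {1,2,4}; the diagonal has {1,2,4}; that leaves 3.

2 1 3 4 / 3 4 2 1 / 4 3 1 2 / 1 2 4 3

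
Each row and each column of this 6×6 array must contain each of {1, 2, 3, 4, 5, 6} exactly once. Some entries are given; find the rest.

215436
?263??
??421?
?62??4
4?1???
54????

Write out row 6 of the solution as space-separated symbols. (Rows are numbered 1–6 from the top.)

(r2,c1): row 2 has {2,3,6}; column 1 has {2,4,5}, so it must be 1.
(r2,c6): row 2 has {1,2,3,6}; column 6 has {4,6}, so it must be 5.
(r3,c6): row 3 has {1,2,4}; column 6 has {4,5,6}, so it must be 3.
(r4,c1): row 4 has {2,4,6}; column 1 has {1,2,4,5}, so it must be 3.
(r4,c5): row 4 has {2,3,4,6}; column 5 has {1,3}, so it must be 5.
(r5,c6): row 5 has {1,4}; column 6 has {3,4,5,6}, so it must be 2.
(r6,c3): row 6 has {4,5}; column 3 has {1,2,4,5,6}, so it must be 3.
(r6,c6): row 6 has {3,4,5}; column 6 has {2,3,4,5,6}, so it must be 1.
(r2,c5): row 2 has {1,2,3,5,6}; column 5 has {1,3,5}, so it must be 4.
(r3,c1): row 3 has {1,2,3,4}; column 1 has {1,2,3,4,5}, so it must be 6.
(r3,c2): row 3 has {1,2,3,4,6}; column 2 has {1,2,4,6}, so it must be 5.
(r4,c4): row 4 has {2,3,4,5,6}; column 4 has {2,3,4}, so it must be 1.
(r5,c2): row 5 has {1,2,4}; column 2 has {1,2,4,5,6}, so it must be 3.
(r5,c5): row 5 has {1,2,3,4}; column 5 has {1,3,4,5}, so it must be 6.
(r6,c4): row 6 has {1,3,4,5}; column 4 has {1,2,3,4}, so it must be 6.
(r6,c5): row 6 has {1,3,4,5,6}; column 5 has {1,3,4,5,6}, so it must be 2.

5 4 3 6 2 1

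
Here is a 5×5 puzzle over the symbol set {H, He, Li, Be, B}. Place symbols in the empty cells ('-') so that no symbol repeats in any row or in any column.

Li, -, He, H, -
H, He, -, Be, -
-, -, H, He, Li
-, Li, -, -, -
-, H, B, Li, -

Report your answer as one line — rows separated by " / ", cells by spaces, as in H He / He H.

Li B He H Be / H He Li Be B / B Be H He Li / He Li Be B H / Be H B Li He

(r2,c3): row 2 has {H,He,Be}; column 3 has {H,He,B}, so it must be Li.
(r2,c5): row 2 has {H,He,Li,Be}; column 5 has {Li}, so it must be B.
(r4,c3): row 4 has {Li}; column 3 has {H,He,Li,B}, so it must be Be.
(r4,c4): row 4 has {Li,Be}; column 4 has {H,He,Li,Be}, so it must be B.
(r1,c5): row 1 has {H,He,Li}; column 5 has {Li,B}, so it must be Be.
(r4,c1): row 4 has {Li,Be,B}; column 1 has {H,Li}, so it must be He.
(r4,c5): row 4 has {He,Li,Be,B}; column 5 has {Li,Be,B}, so it must be H.
(r5,c1): row 5 has {H,Li,B}; column 1 has {H,He,Li}, so it must be Be.
(r5,c5): row 5 has {H,Li,Be,B}; column 5 has {H,Li,Be,B}, so it must be He.
(r1,c2): row 1 has {H,He,Li,Be}; column 2 has {H,He,Li}, so it must be B.
(r3,c1): row 3 has {H,He,Li}; column 1 has {H,He,Li,Be}, so it must be B.
(r3,c2): row 3 has {H,He,Li,B}; column 2 has {H,He,Li,B}, so it must be Be.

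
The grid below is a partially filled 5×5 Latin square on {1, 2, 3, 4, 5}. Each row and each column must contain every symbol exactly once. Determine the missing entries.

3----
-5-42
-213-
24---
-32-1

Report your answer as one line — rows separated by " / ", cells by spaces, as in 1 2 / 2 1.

(r1,c2) = 1
(r2,c1) = 1
(r2,c3) = 3
(r4,c3) = 5
(r4,c4) = 1
(r4,c5) = 3
(r5,c4) = 5
(r1,c3) = 4
(r1,c4) = 2
(r1,c5) = 5
(r3,c5) = 4
(r5,c1) = 4
(r3,c1) = 5

3 1 4 2 5 / 1 5 3 4 2 / 5 2 1 3 4 / 2 4 5 1 3 / 4 3 2 5 1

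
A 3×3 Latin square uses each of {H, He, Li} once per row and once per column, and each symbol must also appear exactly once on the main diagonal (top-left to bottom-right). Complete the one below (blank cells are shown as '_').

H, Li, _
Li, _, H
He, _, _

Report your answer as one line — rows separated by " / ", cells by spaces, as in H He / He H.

H Li He / Li He H / He H Li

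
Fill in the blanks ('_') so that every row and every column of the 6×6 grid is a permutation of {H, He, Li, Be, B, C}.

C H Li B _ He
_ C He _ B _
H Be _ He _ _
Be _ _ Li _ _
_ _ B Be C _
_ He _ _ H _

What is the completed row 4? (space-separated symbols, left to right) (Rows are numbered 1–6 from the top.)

Be B H Li He C

(r1,c5): row 1 has {H,He,Li,B,C}; column 5 has {H,B,C}, so it must be Be.
(r2,c1): row 2 has {He,B,C}; column 1 has {H,Be,C}, so it must be Li.
(r2,c4): row 2 has {He,Li,B,C}; column 4 has {He,Li,Be,B}, so it must be H.
(r2,c6): row 2 has {H,He,Li,B,C}; column 6 has {He}, so it must be Be.
(r3,c3): row 3 has {H,He,Be}; column 3 has {He,Li,B}, so it must be C.
(r3,c5): row 3 has {H,He,Be,C}; column 5 has {H,Be,B,C}, so it must be Li.
(r3,c6): row 3 has {H,He,Li,Be,C}; column 6 has {He,Be}, so it must be B.
(r4,c2): row 4 has {Li,Be}; column 2 has {H,He,Be,C}, so it must be B.
(r4,c3): row 4 has {Li,Be,B}; column 3 has {He,Li,B,C}, so it must be H.
(r4,c5): row 4 has {H,Li,Be,B}; column 5 has {H,Li,Be,B,C}, so it must be He.
(r4,c6): row 4 has {H,He,Li,Be,B}; column 6 has {He,Be,B}, so it must be C.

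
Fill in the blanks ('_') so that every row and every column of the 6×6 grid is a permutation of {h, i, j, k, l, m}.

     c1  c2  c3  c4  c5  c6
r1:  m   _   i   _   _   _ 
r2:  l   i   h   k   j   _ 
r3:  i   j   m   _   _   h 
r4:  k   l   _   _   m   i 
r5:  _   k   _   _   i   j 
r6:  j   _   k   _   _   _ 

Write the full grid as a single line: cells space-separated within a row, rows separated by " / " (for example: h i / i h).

row 1 has {i,m}; column 2 has {i,j,k,l} — only h is left for (r1,c2).
row 2 has {h,i,j,k,l}; column 6 has {h,i,j} — only m is left for (r2,c6).
row 3 has {h,i,j,m}; column 4 has {k} — only l is left for (r3,c4).
row 3 has {h,i,j,l,m}; column 5 has {i,j,m} — only k is left for (r3,c5).
row 4 has {i,k,l,m}; column 3 has {h,i,k,m} — only j is left for (r4,c3).
row 4 has {i,j,k,l,m}; column 4 has {k,l} — only h is left for (r4,c4).
row 5 has {i,j,k}; column 1 has {i,j,k,l,m} — only h is left for (r5,c1).
row 5 has {h,i,j,k}; column 3 has {h,i,j,k,m} — only l is left for (r5,c3).
row 5 has {h,i,j,k,l}; column 4 has {h,k,l} — only m is left for (r5,c4).
row 6 has {j,k}; column 2 has {h,i,j,k,l} — only m is left for (r6,c2).
row 6 has {j,k,m}; column 4 has {h,k,l,m} — only i is left for (r6,c4).
row 6 has {i,j,k,m}; column 6 has {h,i,j,m} — only l is left for (r6,c6).
row 1 has {h,i,m}; column 4 has {h,i,k,l,m} — only j is left for (r1,c4).
row 1 has {h,i,j,m}; column 5 has {i,j,k,m} — only l is left for (r1,c5).
row 1 has {h,i,j,l,m}; column 6 has {h,i,j,l,m} — only k is left for (r1,c6).
row 6 has {i,j,k,l,m}; column 5 has {i,j,k,l,m} — only h is left for (r6,c5).

m h i j l k / l i h k j m / i j m l k h / k l j h m i / h k l m i j / j m k i h l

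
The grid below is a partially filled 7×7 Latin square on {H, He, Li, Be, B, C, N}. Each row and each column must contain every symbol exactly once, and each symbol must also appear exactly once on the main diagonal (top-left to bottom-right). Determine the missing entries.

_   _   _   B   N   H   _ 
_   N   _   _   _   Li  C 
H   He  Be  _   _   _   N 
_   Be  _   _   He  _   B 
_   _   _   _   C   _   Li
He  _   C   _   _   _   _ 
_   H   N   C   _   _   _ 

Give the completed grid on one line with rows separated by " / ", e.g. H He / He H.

Li C He B N H Be / Be N B He H Li C / H He Be Li B C N / C Be Li H He N B / N B H Be C He Li / He Li C N Be B H / B H N C Li Be He

row 1 has {H,B,N}; column 1 has {H,He}; the diagonal has {Be,C,N} — only Li is left for (r1,c1).
row 1 has {H,Li,B,N}; column 2 has {H,He,Be,N} — only C is left for (r1,c2).
row 1 has {H,Li,B,C,N}; column 3 has {Be,C,N} — only He is left for (r1,c3).
row 1 has {H,He,Li,B,C,N}; column 7 has {Li,B,C,N} — only Be is left for (r1,c7).
row 3 has {H,He,Be,N}; column 4 has {B,C} — only Li is left for (r3,c4).
row 3 has {H,He,Li,Be,N}; column 5 has {He,C,N} — only B is left for (r3,c5).
row 3 has {H,He,Li,Be,B,N}; column 6 has {H,Li} — only C is left for (r3,c6).
row 4 has {He,Be,B}; column 4 has {Li,B,C}; the diagonal has {Li,Be,C,N} — only H is left for (r4,c4).
row 4 has {H,He,Be,B}; column 6 has {H,Li,C} — only N is left for (r4,c6).
row 5 has {Li,C}; column 2 has {H,He,Be,C,N} — only B is left for (r5,c2).
row 5 has {Li,B,C}; column 3 has {He,Be,C,N} — only H is left for (r5,c3).
row 6 has {He,C}; column 2 has {H,He,Be,B,C,N} — only Li is left for (r6,c2).
row 6 has {He,Li,C}; column 6 has {H,Li,C,N}; the diagonal has {H,Li,Be,C,N} — only B is left for (r6,c6).
row 6 has {He,Li,B,C}; column 7 has {Li,Be,B,C,N} — only H is left for (r6,c7).
row 7 has {H,C,N}; column 7 has {H,Li,Be,B,C,N}; the diagonal has {H,Li,Be,B,C,N} — only He is left for (r7,c7).
row 2 has {Li,C,N}; column 3 has {H,He,Be,C,N} — only B is left for (r2,c3).
row 4 has {H,He,Be,B,N}; column 1 has {H,He,Li} — only C is left for (r4,c1).
row 4 has {H,He,Be,B,C,N}; column 3 has {H,He,Be,B,C,N} — only Li is left for (r4,c3).
row 6 has {H,He,Li,B,C}; column 5 has {He,B,C,N} — only Be is left for (r6,c5).
row 7 has {H,He,C,N}; column 5 has {He,Be,B,C,N} — only Li is left for (r7,c5).
row 7 has {H,He,Li,C,N}; column 6 has {H,Li,B,C,N} — only Be is left for (r7,c6).
row 2 has {Li,B,C,N}; column 1 has {H,He,Li,C} — only Be is left for (r2,c1).
row 2 has {Li,Be,B,C,N}; column 4 has {H,Li,B,C} — only He is left for (r2,c4).
row 2 has {He,Li,Be,B,C,N}; column 5 has {He,Li,Be,B,C,N} — only H is left for (r2,c5).
row 5 has {H,Li,B,C}; column 1 has {H,He,Li,Be,C} — only N is left for (r5,c1).
row 5 has {H,Li,B,C,N}; column 4 has {H,He,Li,B,C} — only Be is left for (r5,c4).
row 5 has {H,Li,Be,B,C,N}; column 6 has {H,Li,Be,B,C,N} — only He is left for (r5,c6).
row 6 has {H,He,Li,Be,B,C}; column 4 has {H,He,Li,Be,B,C} — only N is left for (r6,c4).
row 7 has {H,He,Li,Be,C,N}; column 1 has {H,He,Li,Be,C,N} — only B is left for (r7,c1).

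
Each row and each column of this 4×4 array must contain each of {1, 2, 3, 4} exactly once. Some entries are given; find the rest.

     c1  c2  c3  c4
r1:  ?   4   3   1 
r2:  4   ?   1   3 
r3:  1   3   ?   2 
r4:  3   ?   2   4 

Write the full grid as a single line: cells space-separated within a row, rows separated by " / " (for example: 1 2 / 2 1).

2 4 3 1 / 4 2 1 3 / 1 3 4 2 / 3 1 2 4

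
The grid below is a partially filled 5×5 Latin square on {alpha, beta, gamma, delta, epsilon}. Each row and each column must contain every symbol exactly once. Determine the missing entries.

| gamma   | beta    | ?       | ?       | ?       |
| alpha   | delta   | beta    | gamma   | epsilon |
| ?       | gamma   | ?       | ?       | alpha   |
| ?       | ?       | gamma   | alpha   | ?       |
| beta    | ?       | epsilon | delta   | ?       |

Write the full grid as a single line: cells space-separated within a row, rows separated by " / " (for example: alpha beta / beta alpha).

gamma beta alpha epsilon delta / alpha delta beta gamma epsilon / epsilon gamma delta beta alpha / delta epsilon gamma alpha beta / beta alpha epsilon delta gamma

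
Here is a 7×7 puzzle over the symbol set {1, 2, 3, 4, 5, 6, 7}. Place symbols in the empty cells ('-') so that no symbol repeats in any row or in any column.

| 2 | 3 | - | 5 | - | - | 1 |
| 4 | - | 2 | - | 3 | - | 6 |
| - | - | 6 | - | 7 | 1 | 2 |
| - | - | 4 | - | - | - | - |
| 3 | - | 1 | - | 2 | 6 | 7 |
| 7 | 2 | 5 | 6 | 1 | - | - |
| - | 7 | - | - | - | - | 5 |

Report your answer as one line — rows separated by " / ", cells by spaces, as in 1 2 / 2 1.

2 3 7 5 6 4 1 / 4 1 2 7 3 5 6 / 5 4 6 3 7 1 2 / 1 6 4 2 5 7 3 / 3 5 1 4 2 6 7 / 7 2 5 6 1 3 4 / 6 7 3 1 4 2 5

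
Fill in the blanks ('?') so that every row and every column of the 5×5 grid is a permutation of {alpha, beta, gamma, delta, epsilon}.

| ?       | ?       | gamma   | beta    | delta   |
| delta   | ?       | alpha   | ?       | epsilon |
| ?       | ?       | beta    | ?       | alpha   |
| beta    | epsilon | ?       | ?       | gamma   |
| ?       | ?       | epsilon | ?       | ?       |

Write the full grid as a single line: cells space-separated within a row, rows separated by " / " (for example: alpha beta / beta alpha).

At row 1, column 2: row 1 has {beta,gamma,delta}; column 2 has {epsilon}; that leaves alpha.
At row 2, column 4: row 2 has {alpha,delta,epsilon}; column 4 has {beta}; that leaves gamma.
At row 4, column 3: row 4 has {beta,gamma,epsilon}; column 3 has {alpha,beta,gamma,epsilon}; that leaves delta.
At row 4, column 4: row 4 has {beta,gamma,delta,epsilon}; column 4 has {beta,gamma}; that leaves alpha.
At row 5, column 4: row 5 has {epsilon}; column 4 has {alpha,beta,gamma}; that leaves delta.
At row 5, column 5: row 5 has {delta,epsilon}; column 5 has {alpha,gamma,delta,epsilon}; that leaves beta.
At row 1, column 1: row 1 has {alpha,beta,gamma,delta}; column 1 has {beta,delta}; that leaves epsilon.
At row 2, column 2: row 2 has {alpha,gamma,delta,epsilon}; column 2 has {alpha,epsilon}; that leaves beta.
At row 3, column 1: row 3 has {alpha,beta}; column 1 has {beta,delta,epsilon}; that leaves gamma.
At row 3, column 2: row 3 has {alpha,beta,gamma}; column 2 has {alpha,beta,epsilon}; that leaves delta.
At row 3, column 4: row 3 has {alpha,beta,gamma,delta}; column 4 has {alpha,beta,gamma,delta}; that leaves epsilon.
At row 5, column 1: row 5 has {beta,delta,epsilon}; column 1 has {beta,gamma,delta,epsilon}; that leaves alpha.
At row 5, column 2: row 5 has {alpha,beta,delta,epsilon}; column 2 has {alpha,beta,delta,epsilon}; that leaves gamma.

epsilon alpha gamma beta delta / delta beta alpha gamma epsilon / gamma delta beta epsilon alpha / beta epsilon delta alpha gamma / alpha gamma epsilon delta beta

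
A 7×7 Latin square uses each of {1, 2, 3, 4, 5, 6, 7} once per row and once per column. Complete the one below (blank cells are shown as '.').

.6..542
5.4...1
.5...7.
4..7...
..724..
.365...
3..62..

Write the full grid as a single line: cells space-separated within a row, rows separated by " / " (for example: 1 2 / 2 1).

7 6 3 1 5 4 2 / 5 7 4 3 6 2 1 / 1 5 2 4 3 7 6 / 4 2 5 7 1 6 3 / 6 1 7 2 4 3 5 / 2 3 6 5 7 1 4 / 3 4 1 6 2 5 7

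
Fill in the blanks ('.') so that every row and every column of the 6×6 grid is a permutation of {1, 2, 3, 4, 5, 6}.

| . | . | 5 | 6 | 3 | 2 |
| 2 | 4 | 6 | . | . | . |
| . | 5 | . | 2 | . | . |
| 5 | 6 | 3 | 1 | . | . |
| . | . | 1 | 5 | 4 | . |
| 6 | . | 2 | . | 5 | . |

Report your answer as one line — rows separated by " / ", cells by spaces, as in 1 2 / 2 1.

Cell (r1,c2): row 1 has {2,3,5,6}; column 2 has {4,5,6} → 1.
Cell (r2,c4): row 2 has {2,4,6}; column 4 has {1,2,5,6} → 3.
Cell (r2,c5): row 2 has {2,3,4,6}; column 5 has {3,4,5} → 1.
Cell (r2,c6): row 2 has {1,2,3,4,6}; column 6 has {2} → 5.
Cell (r3,c3): row 3 has {2,5}; column 3 has {1,2,3,5,6} → 4.
Cell (r3,c5): row 3 has {2,4,5}; column 5 has {1,3,4,5} → 6.
Cell (r4,c5): row 4 has {1,3,5,6}; column 5 has {1,3,4,5,6} → 2.
Cell (r4,c6): row 4 has {1,2,3,5,6}; column 6 has {2,5} → 4.
Cell (r5,c1): row 5 has {1,4,5}; column 1 has {2,5,6} → 3.
Cell (r5,c2): row 5 has {1,3,4,5}; column 2 has {1,4,5,6} → 2.
Cell (r5,c6): row 5 has {1,2,3,4,5}; column 6 has {2,4,5} → 6.
Cell (r6,c2): row 6 has {2,5,6}; column 2 has {1,2,4,5,6} → 3.
Cell (r6,c4): row 6 has {2,3,5,6}; column 4 has {1,2,3,5,6} → 4.
Cell (r6,c6): row 6 has {2,3,4,5,6}; column 6 has {2,4,5,6} → 1.
Cell (r1,c1): row 1 has {1,2,3,5,6}; column 1 has {2,3,5,6} → 4.
Cell (r3,c1): row 3 has {2,4,5,6}; column 1 has {2,3,4,5,6} → 1.
Cell (r3,c6): row 3 has {1,2,4,5,6}; column 6 has {1,2,4,5,6} → 3.

4 1 5 6 3 2 / 2 4 6 3 1 5 / 1 5 4 2 6 3 / 5 6 3 1 2 4 / 3 2 1 5 4 6 / 6 3 2 4 5 1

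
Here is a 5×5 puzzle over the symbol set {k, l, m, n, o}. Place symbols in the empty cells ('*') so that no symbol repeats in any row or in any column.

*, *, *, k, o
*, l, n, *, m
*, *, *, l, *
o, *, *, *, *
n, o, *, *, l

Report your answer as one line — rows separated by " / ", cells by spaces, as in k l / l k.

(r2,c1) = k
(r2,c4) = o
(r3,c1) = m
(r5,c4) = m
(r1,c1) = l
(r1,c3) = m
(r4,c4) = n
(r4,c5) = k
(r5,c3) = k
(r1,c2) = n
(r3,c2) = k
(r3,c3) = o
(r3,c5) = n
(r4,c2) = m
(r4,c3) = l

l n m k o / k l n o m / m k o l n / o m l n k / n o k m l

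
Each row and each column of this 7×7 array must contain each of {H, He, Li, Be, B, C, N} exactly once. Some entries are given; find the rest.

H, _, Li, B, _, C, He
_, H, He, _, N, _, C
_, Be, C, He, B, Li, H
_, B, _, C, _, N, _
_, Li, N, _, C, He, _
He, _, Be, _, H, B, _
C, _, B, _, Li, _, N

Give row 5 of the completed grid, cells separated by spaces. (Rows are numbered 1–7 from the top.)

Be Li N H C He B

row 1 has {H,He,Li,B,C}; column 2 has {H,Li,Be,B} — only N is left for (r1,c2).
row 1 has {H,He,Li,B,C,N}; column 5 has {H,Li,B,C,N} — only Be is left for (r1,c5).
row 2 has {H,He,C,N}; column 6 has {He,Li,B,C,N} — only Be is left for (r2,c6).
row 3 has {H,He,Li,Be,B,C}; column 1 has {H,He,C} — only N is left for (r3,c1).
row 4 has {B,C,N}; column 3 has {He,Li,Be,B,C,N} — only H is left for (r4,c3).
row 4 has {H,B,C,N}; column 5 has {H,Li,Be,B,C,N} — only He is left for (r4,c5).
row 6 has {H,He,Be,B}; column 2 has {H,Li,Be,B,N} — only C is left for (r6,c2).
row 6 has {H,He,Be,B,C}; column 7 has {H,He,C,N} — only Li is left for (r6,c7).
row 7 has {Li,B,C,N}; column 2 has {H,Li,Be,B,C,N} — only He is left for (r7,c2).
row 7 has {He,Li,B,C,N}; column 6 has {He,Li,Be,B,C,N} — only H is left for (r7,c6).
row 2 has {H,He,Be,C,N}; column 4 has {He,B,C} — only Li is left for (r2,c4).
row 4 has {H,He,B,C,N}; column 7 has {H,He,Li,C,N} — only Be is left for (r4,c7).
row 5 has {He,Li,C,N}; column 7 has {H,He,Li,Be,C,N} — only B is left for (r5,c7).
row 6 has {H,He,Li,Be,B,C}; column 4 has {He,Li,B,C} — only N is left for (r6,c4).
row 7 has {H,He,Li,B,C,N}; column 4 has {He,Li,B,C,N} — only Be is left for (r7,c4).
row 2 has {H,He,Li,Be,C,N}; column 1 has {H,He,C,N} — only B is left for (r2,c1).
row 4 has {H,He,Be,B,C,N}; column 1 has {H,He,B,C,N} — only Li is left for (r4,c1).
row 5 has {He,Li,B,C,N}; column 1 has {H,He,Li,B,C,N} — only Be is left for (r5,c1).
row 5 has {He,Li,Be,B,C,N}; column 4 has {He,Li,Be,B,C,N} — only H is left for (r5,c4).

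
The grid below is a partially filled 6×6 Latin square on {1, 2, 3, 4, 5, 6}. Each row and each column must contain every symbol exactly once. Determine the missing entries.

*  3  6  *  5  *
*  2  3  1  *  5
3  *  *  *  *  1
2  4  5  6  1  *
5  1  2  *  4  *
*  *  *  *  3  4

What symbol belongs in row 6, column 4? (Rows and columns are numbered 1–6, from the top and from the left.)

2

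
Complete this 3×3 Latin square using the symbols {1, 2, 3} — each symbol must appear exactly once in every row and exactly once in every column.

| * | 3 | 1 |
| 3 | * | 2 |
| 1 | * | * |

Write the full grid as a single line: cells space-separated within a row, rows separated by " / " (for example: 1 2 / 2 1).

2 3 1 / 3 1 2 / 1 2 3

At row 1, column 1: row 1 has {1,3}; column 1 has {1,3}; that leaves 2.
At row 2, column 2: row 2 has {2,3}; column 2 has {3}; that leaves 1.
At row 3, column 2: row 3 has {1}; column 2 has {1,3}; that leaves 2.
At row 3, column 3: row 3 has {1,2}; column 3 has {1,2}; that leaves 3.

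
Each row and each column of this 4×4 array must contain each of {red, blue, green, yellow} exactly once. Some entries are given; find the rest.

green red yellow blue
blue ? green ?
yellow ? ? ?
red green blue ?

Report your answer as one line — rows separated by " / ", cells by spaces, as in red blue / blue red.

green red yellow blue / blue yellow green red / yellow blue red green / red green blue yellow

(r2,c2) = yellow
(r2,c4) = red
(r3,c2) = blue
(r3,c3) = red
(r3,c4) = green
(r4,c4) = yellow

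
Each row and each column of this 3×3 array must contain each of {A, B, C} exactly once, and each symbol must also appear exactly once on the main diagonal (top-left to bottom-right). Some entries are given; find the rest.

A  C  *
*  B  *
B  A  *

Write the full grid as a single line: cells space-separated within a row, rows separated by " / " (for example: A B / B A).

A C B / C B A / B A C

(r1,c3) = B
(r2,c1) = C
(r2,c3) = A
(r3,c3) = C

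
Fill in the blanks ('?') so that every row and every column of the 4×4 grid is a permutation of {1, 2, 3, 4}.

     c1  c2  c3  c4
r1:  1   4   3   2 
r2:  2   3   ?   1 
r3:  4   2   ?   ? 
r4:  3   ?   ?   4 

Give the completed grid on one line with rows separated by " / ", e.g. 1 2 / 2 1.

1 4 3 2 / 2 3 4 1 / 4 2 1 3 / 3 1 2 4

Cell (r2,c3): row 2 has {1,2,3}; column 3 has {3} → 4.
Cell (r3,c3): row 3 has {2,4}; column 3 has {3,4} → 1.
Cell (r3,c4): row 3 has {1,2,4}; column 4 has {1,2,4} → 3.
Cell (r4,c2): row 4 has {3,4}; column 2 has {2,3,4} → 1.
Cell (r4,c3): row 4 has {1,3,4}; column 3 has {1,3,4} → 2.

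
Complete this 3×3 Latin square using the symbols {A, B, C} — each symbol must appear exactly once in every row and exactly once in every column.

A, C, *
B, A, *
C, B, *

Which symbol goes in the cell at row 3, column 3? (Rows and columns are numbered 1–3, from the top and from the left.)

A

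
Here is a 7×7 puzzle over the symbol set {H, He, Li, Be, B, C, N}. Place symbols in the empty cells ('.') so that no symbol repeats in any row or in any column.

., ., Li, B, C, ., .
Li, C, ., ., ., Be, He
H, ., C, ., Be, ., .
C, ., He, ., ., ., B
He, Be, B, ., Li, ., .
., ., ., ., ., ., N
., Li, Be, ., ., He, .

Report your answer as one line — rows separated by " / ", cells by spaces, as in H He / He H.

N He Li B C H Be / Li C N H B Be He / H N C He Be B Li / C H He Be N Li B / He Be B C Li N H / Be B H Li He C N / B Li Be N H He C

(r3,c7) = Li
(r6,c3) = H
(r2,c3) = N
(r2,c4) = H
(r2,c5) = B
(r6,c5) = He
(r6,c2) = B
(r6,c1) = Be
(r1,c1) = N
(r1,c6) = H
(r1,c7) = Be
(r7,c1) = B
(r1,c2) = He
(r3,c2) = N
(r3,c4) = He
(r3,c6) = B
(r4,c2) = H
(r4,c5) = N
(r4,c6) = Li
(r6,c6) = C
(r7,c5) = H
(r7,c7) = C
(r4,c4) = Be
(r5,c6) = N
(r5,c7) = H
(r6,c4) = Li
(r7,c4) = N
(r5,c4) = C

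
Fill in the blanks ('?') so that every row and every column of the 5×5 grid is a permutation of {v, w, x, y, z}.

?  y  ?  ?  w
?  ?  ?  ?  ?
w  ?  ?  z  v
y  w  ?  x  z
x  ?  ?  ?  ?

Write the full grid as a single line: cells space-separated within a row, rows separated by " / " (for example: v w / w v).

At row 1, column 4: row 1 has {w,y}; column 4 has {x,z}; that leaves v.
At row 3, column 2: row 3 has {v,w,z}; column 2 has {w,y}; that leaves x.
At row 3, column 3: row 3 has {v,w,x,z}; column 3 is empty so far; that leaves y.
At row 4, column 3: row 4 has {w,x,y,z}; column 3 has {y}; that leaves v.
At row 5, column 5: row 5 has {x}; column 5 has {v,w,z}; that leaves y.
At row 1, column 1: row 1 has {v,w,y}; column 1 has {w,x,y}; that leaves z.
At row 1, column 3: row 1 has {v,w,y,z}; column 3 has {v,y}; that leaves x.
At row 2, column 1: row 2 is empty so far; column 1 has {w,x,y,z}; that leaves v.
At row 2, column 2: row 2 has {v}; column 2 has {w,x,y}; that leaves z.
At row 2, column 3: row 2 has {v,z}; column 3 has {v,x,y}; that leaves w.
At row 2, column 4: row 2 has {v,w,z}; column 4 has {v,x,z}; that leaves y.
At row 2, column 5: row 2 has {v,w,y,z}; column 5 has {v,w,y,z}; that leaves x.
At row 5, column 2: row 5 has {x,y}; column 2 has {w,x,y,z}; that leaves v.
At row 5, column 3: row 5 has {v,x,y}; column 3 has {v,w,x,y}; that leaves z.
At row 5, column 4: row 5 has {v,x,y,z}; column 4 has {v,x,y,z}; that leaves w.

z y x v w / v z w y x / w x y z v / y w v x z / x v z w y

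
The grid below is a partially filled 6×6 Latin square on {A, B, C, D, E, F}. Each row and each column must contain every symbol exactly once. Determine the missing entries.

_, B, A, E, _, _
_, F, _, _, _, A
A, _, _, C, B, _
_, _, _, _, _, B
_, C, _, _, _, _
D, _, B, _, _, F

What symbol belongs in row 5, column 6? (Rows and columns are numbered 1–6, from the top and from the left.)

D

Cell (r6,c4): row 6 has {B,D,F}; column 4 has {C,E} → A.
Cell (r6,c2): row 6 has {A,B,D,F}; column 2 has {B,C,F} → E.
Cell (r6,c5): row 6 has {A,B,D,E,F}; column 5 has {B} → C.
Cell (r3,c2): row 3 has {A,B,C}; column 2 has {B,C,E,F} → D.
Cell (r3,c6): row 3 has {A,B,C,D}; column 6 has {A,B,F} → E.
Cell (r4,c2): row 4 has {B}; column 2 has {B,C,D,E,F} → A.
Cell (r5,c6): row 5 has {C}; column 6 has {A,B,E,F} → D.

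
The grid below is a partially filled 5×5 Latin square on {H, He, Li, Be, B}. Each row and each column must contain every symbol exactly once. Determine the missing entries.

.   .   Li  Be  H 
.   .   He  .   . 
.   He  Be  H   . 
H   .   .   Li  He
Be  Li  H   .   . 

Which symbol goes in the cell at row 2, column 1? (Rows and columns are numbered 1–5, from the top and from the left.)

Li

(r1,c2) = B
(r2,c4) = B
(r4,c2) = Be
(r4,c3) = B
(r5,c4) = He
(r5,c5) = B
(r1,c1) = He
(r2,c1) = Li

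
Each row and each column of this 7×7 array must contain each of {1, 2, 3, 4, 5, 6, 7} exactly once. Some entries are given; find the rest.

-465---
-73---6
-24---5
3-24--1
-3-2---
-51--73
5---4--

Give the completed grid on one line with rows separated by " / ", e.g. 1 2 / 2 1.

1 4 6 5 3 2 7 / 2 7 3 1 5 4 6 / 6 2 4 7 1 3 5 / 3 6 2 4 7 5 1 / 7 3 5 2 6 1 4 / 4 5 1 6 2 7 3 / 5 1 7 3 4 6 2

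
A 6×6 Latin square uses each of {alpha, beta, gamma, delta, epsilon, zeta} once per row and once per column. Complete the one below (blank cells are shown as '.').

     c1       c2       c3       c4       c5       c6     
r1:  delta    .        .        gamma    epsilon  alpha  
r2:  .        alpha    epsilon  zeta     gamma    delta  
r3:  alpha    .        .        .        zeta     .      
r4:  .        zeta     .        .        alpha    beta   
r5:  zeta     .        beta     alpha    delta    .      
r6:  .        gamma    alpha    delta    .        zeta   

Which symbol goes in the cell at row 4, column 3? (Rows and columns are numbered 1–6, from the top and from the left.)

delta

(r1,c2): row 1 has {alpha,gamma,delta,epsilon}; column 2 has {alpha,gamma,zeta}, so it must be beta.
(r1,c3): row 1 has {alpha,beta,gamma,delta,epsilon}; column 3 has {alpha,beta,epsilon}, so it must be zeta.
(r2,c1): row 2 has {alpha,gamma,delta,epsilon,zeta}; column 1 has {alpha,delta,zeta}, so it must be beta.
(r4,c4): row 4 has {alpha,beta,zeta}; column 4 has {alpha,gamma,delta,zeta}, so it must be epsilon.
(r5,c2): row 5 has {alpha,beta,delta,zeta}; column 2 has {alpha,beta,gamma,zeta}, so it must be epsilon.
(r5,c6): row 5 has {alpha,beta,delta,epsilon,zeta}; column 6 has {alpha,beta,delta,zeta}, so it must be gamma.
(r6,c1): row 6 has {alpha,gamma,delta,zeta}; column 1 has {alpha,beta,delta,zeta}, so it must be epsilon.
(r6,c5): row 6 has {alpha,gamma,delta,epsilon,zeta}; column 5 has {alpha,gamma,delta,epsilon,zeta}, so it must be beta.
(r3,c2): row 3 has {alpha,zeta}; column 2 has {alpha,beta,gamma,epsilon,zeta}, so it must be delta.
(r3,c3): row 3 has {alpha,delta,zeta}; column 3 has {alpha,beta,epsilon,zeta}, so it must be gamma.
(r3,c4): row 3 has {alpha,gamma,delta,zeta}; column 4 has {alpha,gamma,delta,epsilon,zeta}, so it must be beta.
(r3,c6): row 3 has {alpha,beta,gamma,delta,zeta}; column 6 has {alpha,beta,gamma,delta,zeta}, so it must be epsilon.
(r4,c1): row 4 has {alpha,beta,epsilon,zeta}; column 1 has {alpha,beta,delta,epsilon,zeta}, so it must be gamma.
(r4,c3): row 4 has {alpha,beta,gamma,epsilon,zeta}; column 3 has {alpha,beta,gamma,epsilon,zeta}, so it must be delta.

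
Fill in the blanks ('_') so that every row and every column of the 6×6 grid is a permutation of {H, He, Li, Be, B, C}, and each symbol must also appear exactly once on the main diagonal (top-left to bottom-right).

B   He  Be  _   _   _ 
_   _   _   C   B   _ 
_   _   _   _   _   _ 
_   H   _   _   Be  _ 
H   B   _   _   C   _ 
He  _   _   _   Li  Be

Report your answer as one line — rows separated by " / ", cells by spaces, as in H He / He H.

B He Be Li H C / Be Li He C B H / C Be H B He Li / Li H C He Be B / H B Li Be C He / He C B H Li Be

(r1,c5) = H
(r2,c2) = Li
(r3,c5) = He
(r4,c4) = He
(r6,c2) = C
(r1,c4) = Li
(r1,c6) = C
(r2,c1) = Be
(r3,c2) = Be
(r3,c3) = H
(r3,c4) = B
(r3,c6) = Li
(r4,c6) = B
(r5,c4) = Be
(r5,c6) = He
(r6,c3) = B
(r6,c4) = H
(r2,c3) = He
(r2,c6) = H
(r3,c1) = C
(r4,c1) = Li
(r4,c3) = C
(r5,c3) = Li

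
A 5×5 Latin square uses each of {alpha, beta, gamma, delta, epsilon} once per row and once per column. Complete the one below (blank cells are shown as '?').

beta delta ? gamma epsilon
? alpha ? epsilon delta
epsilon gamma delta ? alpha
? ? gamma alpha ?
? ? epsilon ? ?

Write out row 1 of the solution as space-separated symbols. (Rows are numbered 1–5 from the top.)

beta delta alpha gamma epsilon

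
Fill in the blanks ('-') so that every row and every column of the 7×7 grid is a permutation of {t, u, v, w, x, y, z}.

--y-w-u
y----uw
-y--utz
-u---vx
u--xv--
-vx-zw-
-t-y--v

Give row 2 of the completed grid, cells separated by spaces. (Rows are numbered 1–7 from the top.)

y x v z t u w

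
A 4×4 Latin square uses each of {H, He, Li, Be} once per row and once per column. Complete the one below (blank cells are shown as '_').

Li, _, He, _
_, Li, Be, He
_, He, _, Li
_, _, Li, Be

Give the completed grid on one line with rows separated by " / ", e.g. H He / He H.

Li Be He H / H Li Be He / Be He H Li / He H Li Be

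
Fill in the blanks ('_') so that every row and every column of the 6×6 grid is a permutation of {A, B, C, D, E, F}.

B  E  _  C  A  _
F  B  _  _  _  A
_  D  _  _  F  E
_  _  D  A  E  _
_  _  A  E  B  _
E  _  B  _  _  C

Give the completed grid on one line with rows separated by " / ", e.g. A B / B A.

(r1,c3): row 1 has {A,B,C,E}; column 3 has {A,B,D}, so it must be F.
(r1,c6): row 1 has {A,B,C,E,F}; column 6 has {A,C,E}, so it must be D.
(r2,c4): row 2 has {A,B,F}; column 4 has {A,C,E}, so it must be D.
(r2,c5): row 2 has {A,B,D,F}; column 5 has {A,B,E,F}, so it must be C.
(r3,c3): row 3 has {D,E,F}; column 3 has {A,B,D,F}, so it must be C.
(r3,c4): row 3 has {C,D,E,F}; column 4 has {A,C,D,E}, so it must be B.
(r4,c1): row 4 has {A,D,E}; column 1 has {B,E,F}, so it must be C.
(r4,c2): row 4 has {A,C,D,E}; column 2 has {B,D,E}, so it must be F.
(r4,c6): row 4 has {A,C,D,E,F}; column 6 has {A,C,D,E}, so it must be B.
(r5,c1): row 5 has {A,B,E}; column 1 has {B,C,E,F}, so it must be D.
(r5,c2): row 5 has {A,B,D,E}; column 2 has {B,D,E,F}, so it must be C.
(r5,c6): row 5 has {A,B,C,D,E}; column 6 has {A,B,C,D,E}, so it must be F.
(r6,c2): row 6 has {B,C,E}; column 2 has {B,C,D,E,F}, so it must be A.
(r6,c4): row 6 has {A,B,C,E}; column 4 has {A,B,C,D,E}, so it must be F.
(r6,c5): row 6 has {A,B,C,E,F}; column 5 has {A,B,C,E,F}, so it must be D.
(r2,c3): row 2 has {A,B,C,D,F}; column 3 has {A,B,C,D,F}, so it must be E.
(r3,c1): row 3 has {B,C,D,E,F}; column 1 has {B,C,D,E,F}, so it must be A.

B E F C A D / F B E D C A / A D C B F E / C F D A E B / D C A E B F / E A B F D C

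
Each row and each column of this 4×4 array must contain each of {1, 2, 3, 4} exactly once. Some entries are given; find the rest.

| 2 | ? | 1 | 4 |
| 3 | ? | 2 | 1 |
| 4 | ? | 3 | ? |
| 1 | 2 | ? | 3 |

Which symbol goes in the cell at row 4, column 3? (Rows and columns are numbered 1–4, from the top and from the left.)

4

Cell (r1,c2): row 1 has {1,2,4}; column 2 has {2} → 3.
Cell (r2,c2): row 2 has {1,2,3}; column 2 has {2,3} → 4.
Cell (r3,c2): row 3 has {3,4}; column 2 has {2,3,4} → 1.
Cell (r3,c4): row 3 has {1,3,4}; column 4 has {1,3,4} → 2.
Cell (r4,c3): row 4 has {1,2,3}; column 3 has {1,2,3} → 4.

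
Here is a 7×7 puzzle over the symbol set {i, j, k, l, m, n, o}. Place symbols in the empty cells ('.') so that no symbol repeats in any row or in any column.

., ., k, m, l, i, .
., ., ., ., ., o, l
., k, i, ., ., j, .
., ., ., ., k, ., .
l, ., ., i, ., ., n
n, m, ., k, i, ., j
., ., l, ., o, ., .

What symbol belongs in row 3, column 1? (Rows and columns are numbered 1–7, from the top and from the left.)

row 1 has {i,k,l,m}; column 7 has {j,l,n} — only o is left for (r1,c7).
row 3 has {i,j,k}; column 7 has {j,l,n,o} — only m is left for (r3,c7).
row 4 has {k}; column 7 has {j,l,m,n,o} — only i is left for (r4,c7).
row 6 has {i,j,k,m,n}; column 3 has {i,k,l} — only o is left for (r6,c3).
row 6 has {i,j,k,m,n,o}; column 6 has {i,j,o} — only l is left for (r6,c6).
row 7 has {l,o}; column 7 has {i,j,l,m,n,o} — only k is left for (r7,c7).
row 1 has {i,k,l,m,o}; column 1 has {l,n} — only j is left for (r1,c1).
row 1 has {i,j,k,l,m,o}; column 2 has {k,m} — only n is left for (r1,c2).
row 3 has {i,j,k,m}; column 1 has {j,l,n} — only o is left for (r3,c1).

o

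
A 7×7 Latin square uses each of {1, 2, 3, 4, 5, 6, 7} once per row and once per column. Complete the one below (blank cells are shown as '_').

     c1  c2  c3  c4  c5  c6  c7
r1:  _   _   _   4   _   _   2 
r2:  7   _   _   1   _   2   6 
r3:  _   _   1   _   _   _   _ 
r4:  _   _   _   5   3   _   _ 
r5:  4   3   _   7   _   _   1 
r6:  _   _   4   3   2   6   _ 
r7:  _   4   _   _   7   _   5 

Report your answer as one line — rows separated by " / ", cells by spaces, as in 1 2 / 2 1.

(r2,c2) = 5
(r2,c3) = 3
(r2,c5) = 4
(r5,c6) = 5
(r6,c7) = 7
(r4,c7) = 4
(r5,c5) = 6
(r6,c2) = 1
(r3,c5) = 5
(r3,c7) = 3
(r5,c3) = 2
(r6,c1) = 5
(r7,c3) = 6
(r7,c4) = 2
(r1,c5) = 1
(r3,c4) = 6
(r4,c3) = 7
(r4,c6) = 1
(r7,c6) = 3
(r1,c3) = 5
(r1,c6) = 7
(r3,c1) = 2
(r3,c2) = 7
(r3,c6) = 4
(r4,c1) = 6
(r4,c2) = 2
(r7,c1) = 1
(r1,c1) = 3
(r1,c2) = 6

3 6 5 4 1 7 2 / 7 5 3 1 4 2 6 / 2 7 1 6 5 4 3 / 6 2 7 5 3 1 4 / 4 3 2 7 6 5 1 / 5 1 4 3 2 6 7 / 1 4 6 2 7 3 5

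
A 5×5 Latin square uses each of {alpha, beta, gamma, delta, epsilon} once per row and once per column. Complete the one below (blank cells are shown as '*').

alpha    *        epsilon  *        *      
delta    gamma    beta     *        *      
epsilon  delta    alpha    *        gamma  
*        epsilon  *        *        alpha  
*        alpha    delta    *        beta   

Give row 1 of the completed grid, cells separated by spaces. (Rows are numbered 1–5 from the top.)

alpha beta epsilon gamma delta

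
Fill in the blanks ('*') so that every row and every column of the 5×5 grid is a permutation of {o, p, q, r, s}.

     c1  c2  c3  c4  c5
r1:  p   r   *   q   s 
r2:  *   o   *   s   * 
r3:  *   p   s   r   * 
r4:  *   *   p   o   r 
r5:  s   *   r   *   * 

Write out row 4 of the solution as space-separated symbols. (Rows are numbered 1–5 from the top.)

q s p o r

(r1,c3) = o
(r2,c3) = q
(r2,c5) = p
(r4,c1) = q
(r4,c2) = s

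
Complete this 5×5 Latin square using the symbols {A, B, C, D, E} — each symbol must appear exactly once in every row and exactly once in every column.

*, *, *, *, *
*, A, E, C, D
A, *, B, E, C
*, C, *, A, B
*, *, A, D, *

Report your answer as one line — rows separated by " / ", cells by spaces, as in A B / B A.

D E C B A / B A E C D / A D B E C / E C D A B / C B A D E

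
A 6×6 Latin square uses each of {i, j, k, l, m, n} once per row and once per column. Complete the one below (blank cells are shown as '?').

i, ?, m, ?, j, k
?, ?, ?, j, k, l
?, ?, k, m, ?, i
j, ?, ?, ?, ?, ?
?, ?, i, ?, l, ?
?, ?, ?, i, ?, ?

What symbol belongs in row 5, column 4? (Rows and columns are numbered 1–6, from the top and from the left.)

k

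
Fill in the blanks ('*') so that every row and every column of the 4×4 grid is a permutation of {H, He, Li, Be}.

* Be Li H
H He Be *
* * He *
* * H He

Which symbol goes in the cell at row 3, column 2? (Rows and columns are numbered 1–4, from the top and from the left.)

H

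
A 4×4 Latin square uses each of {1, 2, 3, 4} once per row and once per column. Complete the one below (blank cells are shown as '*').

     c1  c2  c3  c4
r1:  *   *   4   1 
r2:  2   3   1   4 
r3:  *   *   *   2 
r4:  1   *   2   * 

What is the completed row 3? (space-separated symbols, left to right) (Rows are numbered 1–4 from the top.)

4 1 3 2

row 1 has {1,4}; column 1 has {1,2} — only 3 is left for (r1,c1).
row 1 has {1,3,4}; column 2 has {3} — only 2 is left for (r1,c2).
row 3 has {2}; column 1 has {1,2,3} — only 4 is left for (r3,c1).
row 3 has {2,4}; column 2 has {2,3} — only 1 is left for (r3,c2).
row 3 has {1,2,4}; column 3 has {1,2,4} — only 3 is left for (r3,c3).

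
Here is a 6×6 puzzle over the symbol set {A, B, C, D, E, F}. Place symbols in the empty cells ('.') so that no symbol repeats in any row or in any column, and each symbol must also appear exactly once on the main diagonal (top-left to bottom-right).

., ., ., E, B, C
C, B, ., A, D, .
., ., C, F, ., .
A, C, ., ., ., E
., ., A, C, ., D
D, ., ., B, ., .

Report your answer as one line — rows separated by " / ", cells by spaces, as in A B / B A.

row 1 has {B,C,E}; column 1 has {A,C,D}; the diagonal has {B,C} — only F is left for (r1,c1).
row 1 has {B,C,E,F}; column 3 has {A,C} — only D is left for (r1,c3).
row 2 has {A,B,C,D}; column 6 has {C,D,E} — only F is left for (r2,c6).
row 4 has {A,C,E}; column 4 has {A,B,C,E,F}; the diagonal has {B,C,F} — only D is left for (r4,c4).
row 4 has {A,C,D,E}; column 5 has {B,D} — only F is left for (r4,c5).
row 5 has {A,C,D}; column 5 has {B,D,F}; the diagonal has {B,C,D,F} — only E is left for (r5,c5).
row 6 has {B,D}; column 6 has {C,D,E,F}; the diagonal has {B,C,D,E,F} — only A is left for (r6,c6).
row 1 has {B,C,D,E,F}; column 2 has {B,C} — only A is left for (r1,c2).
row 2 has {A,B,C,D,F}; column 3 has {A,C,D} — only E is left for (r2,c3).
row 3 has {C,F}; column 5 has {B,D,E,F} — only A is left for (r3,c5).
row 3 has {A,C,F}; column 6 has {A,C,D,E,F} — only B is left for (r3,c6).
row 4 has {A,C,D,E,F}; column 3 has {A,C,D,E} — only B is left for (r4,c3).
row 5 has {A,C,D,E}; column 1 has {A,C,D,F} — only B is left for (r5,c1).
row 5 has {A,B,C,D,E}; column 2 has {A,B,C} — only F is left for (r5,c2).
row 6 has {A,B,D}; column 2 has {A,B,C,F} — only E is left for (r6,c2).
row 6 has {A,B,D,E}; column 3 has {A,B,C,D,E} — only F is left for (r6,c3).
row 6 has {A,B,D,E,F}; column 5 has {A,B,D,E,F} — only C is left for (r6,c5).
row 3 has {A,B,C,F}; column 1 has {A,B,C,D,F} — only E is left for (r3,c1).
row 3 has {A,B,C,E,F}; column 2 has {A,B,C,E,F} — only D is left for (r3,c2).

F A D E B C / C B E A D F / E D C F A B / A C B D F E / B F A C E D / D E F B C A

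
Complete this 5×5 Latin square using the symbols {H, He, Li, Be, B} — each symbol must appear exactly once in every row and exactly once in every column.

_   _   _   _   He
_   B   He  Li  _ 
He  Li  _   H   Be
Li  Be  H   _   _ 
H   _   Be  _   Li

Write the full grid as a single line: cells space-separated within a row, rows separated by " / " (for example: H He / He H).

B H Li Be He / Be B He Li H / He Li B H Be / Li Be H He B / H He Be B Li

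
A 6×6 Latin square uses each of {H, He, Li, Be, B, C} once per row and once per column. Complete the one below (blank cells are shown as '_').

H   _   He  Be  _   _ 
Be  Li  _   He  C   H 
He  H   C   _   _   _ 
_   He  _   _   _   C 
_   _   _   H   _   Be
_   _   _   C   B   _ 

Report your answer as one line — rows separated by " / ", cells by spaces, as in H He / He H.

H C He Be Li B / Be Li B He C H / He H C B Be Li / B He Be Li H C / C B Li H He Be / Li Be H C B He

Cell (r1,c5): row 1 has {H,He,Be}; column 5 has {B,C} → Li.
Cell (r1,c6): row 1 has {H,He,Li,Be}; column 6 has {H,Be,C} → B.
Cell (r2,c3): row 2 has {H,He,Li,Be,C}; column 3 has {He,C} → B.
Cell (r3,c5): row 3 has {H,He,C}; column 5 has {Li,B,C} → Be.
Cell (r3,c6): row 3 has {H,He,Be,C}; column 6 has {H,Be,B,C} → Li.
Cell (r4,c5): row 4 has {He,C}; column 5 has {Li,Be,B,C} → H.
Cell (r5,c3): row 5 has {H,Be}; column 3 has {He,B,C} → Li.
Cell (r5,c5): row 5 has {H,Li,Be}; column 5 has {H,Li,Be,B,C} → He.
Cell (r6,c1): row 6 has {B,C}; column 1 has {H,He,Be} → Li.
Cell (r6,c2): row 6 has {Li,B,C}; column 2 has {H,He,Li} → Be.
Cell (r6,c3): row 6 has {Li,Be,B,C}; column 3 has {He,Li,B,C} → H.
Cell (r6,c6): row 6 has {H,Li,Be,B,C}; column 6 has {H,Li,Be,B,C} → He.
Cell (r1,c2): row 1 has {H,He,Li,Be,B}; column 2 has {H,He,Li,Be} → C.
Cell (r3,c4): row 3 has {H,He,Li,Be,C}; column 4 has {H,He,Be,C} → B.
Cell (r4,c1): row 4 has {H,He,C}; column 1 has {H,He,Li,Be} → B.
Cell (r4,c3): row 4 has {H,He,B,C}; column 3 has {H,He,Li,B,C} → Be.
Cell (r4,c4): row 4 has {H,He,Be,B,C}; column 4 has {H,He,Be,B,C} → Li.
Cell (r5,c1): row 5 has {H,He,Li,Be}; column 1 has {H,He,Li,Be,B} → C.
Cell (r5,c2): row 5 has {H,He,Li,Be,C}; column 2 has {H,He,Li,Be,C} → B.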